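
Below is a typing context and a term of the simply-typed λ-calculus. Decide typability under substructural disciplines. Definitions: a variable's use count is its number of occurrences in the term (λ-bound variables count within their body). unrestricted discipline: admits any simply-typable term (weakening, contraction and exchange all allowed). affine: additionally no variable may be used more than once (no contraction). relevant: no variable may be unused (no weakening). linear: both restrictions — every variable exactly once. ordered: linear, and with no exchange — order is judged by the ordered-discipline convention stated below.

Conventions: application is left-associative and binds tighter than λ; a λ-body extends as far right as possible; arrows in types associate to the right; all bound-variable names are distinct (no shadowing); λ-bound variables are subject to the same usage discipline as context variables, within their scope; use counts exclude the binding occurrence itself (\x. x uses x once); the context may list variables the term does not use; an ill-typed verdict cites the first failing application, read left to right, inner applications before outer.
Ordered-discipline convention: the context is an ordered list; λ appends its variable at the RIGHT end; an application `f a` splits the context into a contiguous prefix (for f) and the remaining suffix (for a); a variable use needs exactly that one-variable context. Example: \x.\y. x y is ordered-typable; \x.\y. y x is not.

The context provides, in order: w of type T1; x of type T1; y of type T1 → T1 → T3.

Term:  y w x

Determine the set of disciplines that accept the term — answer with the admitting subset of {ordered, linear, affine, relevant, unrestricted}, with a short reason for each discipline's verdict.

admitted in: linear, affine, relevant, unrestricted
counts: w=1, x=1, y=1
order of uses: y, w, x
typing: well-typed at T3
ordered: ✗ — use order y, w, x needs exchange
linear: ✓ — each of w, x, y used exactly once
affine: ✓ — no duplicate uses among w, x, y
relevant: ✓ — w, x, y: all used, weakening unneeded
unrestricted: ✓ — well-typed at T3; no restrictions here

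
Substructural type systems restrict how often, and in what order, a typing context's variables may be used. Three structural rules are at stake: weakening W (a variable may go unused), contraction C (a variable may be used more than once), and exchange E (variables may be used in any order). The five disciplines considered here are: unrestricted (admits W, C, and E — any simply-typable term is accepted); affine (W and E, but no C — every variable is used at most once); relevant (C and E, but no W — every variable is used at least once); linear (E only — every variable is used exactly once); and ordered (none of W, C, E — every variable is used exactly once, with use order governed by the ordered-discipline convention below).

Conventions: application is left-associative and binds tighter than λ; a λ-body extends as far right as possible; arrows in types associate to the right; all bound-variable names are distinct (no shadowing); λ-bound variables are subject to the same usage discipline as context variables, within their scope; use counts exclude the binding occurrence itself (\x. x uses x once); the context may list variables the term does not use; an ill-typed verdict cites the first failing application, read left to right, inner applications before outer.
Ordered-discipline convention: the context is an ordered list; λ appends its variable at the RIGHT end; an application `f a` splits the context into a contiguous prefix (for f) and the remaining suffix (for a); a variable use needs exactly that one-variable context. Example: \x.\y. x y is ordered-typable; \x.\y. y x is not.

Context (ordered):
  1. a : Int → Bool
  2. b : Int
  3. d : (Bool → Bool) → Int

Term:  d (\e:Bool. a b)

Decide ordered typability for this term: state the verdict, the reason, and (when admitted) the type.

no — e left unused
variable uses: a ×1; b ×1; d ×1; e (bound) ×0
order of uses: d, a, b
typing: well-typed at Int
all disciplines: ordered ✗ · linear ✗ · affine ✓ · relevant ✗ · unrestricted ✓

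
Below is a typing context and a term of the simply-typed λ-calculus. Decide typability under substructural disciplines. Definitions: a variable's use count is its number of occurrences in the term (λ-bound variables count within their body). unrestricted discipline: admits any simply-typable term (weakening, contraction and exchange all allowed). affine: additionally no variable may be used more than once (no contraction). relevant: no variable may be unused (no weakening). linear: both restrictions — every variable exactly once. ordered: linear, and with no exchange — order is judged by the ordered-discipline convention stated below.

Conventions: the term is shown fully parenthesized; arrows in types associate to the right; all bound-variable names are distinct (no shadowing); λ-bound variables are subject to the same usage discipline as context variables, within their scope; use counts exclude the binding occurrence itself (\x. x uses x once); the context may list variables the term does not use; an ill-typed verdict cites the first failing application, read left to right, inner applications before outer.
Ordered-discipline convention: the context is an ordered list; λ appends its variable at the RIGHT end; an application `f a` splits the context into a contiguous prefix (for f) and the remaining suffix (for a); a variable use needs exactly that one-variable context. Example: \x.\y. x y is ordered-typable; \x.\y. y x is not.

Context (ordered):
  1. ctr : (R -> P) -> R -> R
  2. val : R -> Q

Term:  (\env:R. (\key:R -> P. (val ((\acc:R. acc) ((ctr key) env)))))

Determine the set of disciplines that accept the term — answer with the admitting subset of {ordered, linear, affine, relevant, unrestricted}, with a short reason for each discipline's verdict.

accepted by: linear, affine, relevant, unrestricted
use counts: ctr: 1×; val: 1×; env (λ-bound): 1×; key (λ-bound): 1×; acc (λ-bound): 1×
uses in reading order: val, acc, ctr, key, env
typing: well-typed at R -> (R -> P) -> Q
ordered: ✗, needs exchange: uses follow val, acc, ctr, key, env
linear: ✓, exactly-once usage across ctr, val, env, key, acc
affine: ✓, no duplicate uses among ctr, val, env, key, acc
relevant: ✓, at least one use each (ctr, val, env, key, acc)
unrestricted: ✓, typability at R -> (R -> P) -> Q is all that's needed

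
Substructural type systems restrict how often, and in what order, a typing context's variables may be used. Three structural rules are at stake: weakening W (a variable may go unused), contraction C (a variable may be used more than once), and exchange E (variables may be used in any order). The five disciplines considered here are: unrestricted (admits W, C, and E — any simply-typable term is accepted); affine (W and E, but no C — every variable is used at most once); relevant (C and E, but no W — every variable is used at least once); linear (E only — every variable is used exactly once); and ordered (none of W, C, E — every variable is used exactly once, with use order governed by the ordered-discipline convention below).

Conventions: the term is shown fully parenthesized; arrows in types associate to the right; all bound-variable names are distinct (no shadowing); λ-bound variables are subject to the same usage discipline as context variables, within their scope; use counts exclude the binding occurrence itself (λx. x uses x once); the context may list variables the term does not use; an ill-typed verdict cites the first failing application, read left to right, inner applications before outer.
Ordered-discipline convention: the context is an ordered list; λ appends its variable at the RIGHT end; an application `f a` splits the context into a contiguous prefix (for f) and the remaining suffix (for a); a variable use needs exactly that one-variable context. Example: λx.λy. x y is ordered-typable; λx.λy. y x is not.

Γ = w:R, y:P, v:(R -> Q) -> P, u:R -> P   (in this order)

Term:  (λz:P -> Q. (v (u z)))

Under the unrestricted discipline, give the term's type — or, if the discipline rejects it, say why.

not well-typed under unrestricted — fails simple typing
usage: w: 0, y: 0, v: 1, u: 1, z (bound): 1
order of uses: v, u, z
typing: ill-typed: an argument P -> Q mismatches the expected R
summary: ordered ✗ | linear ✗ | affine ✗ | relevant ✗ | unrestricted ✗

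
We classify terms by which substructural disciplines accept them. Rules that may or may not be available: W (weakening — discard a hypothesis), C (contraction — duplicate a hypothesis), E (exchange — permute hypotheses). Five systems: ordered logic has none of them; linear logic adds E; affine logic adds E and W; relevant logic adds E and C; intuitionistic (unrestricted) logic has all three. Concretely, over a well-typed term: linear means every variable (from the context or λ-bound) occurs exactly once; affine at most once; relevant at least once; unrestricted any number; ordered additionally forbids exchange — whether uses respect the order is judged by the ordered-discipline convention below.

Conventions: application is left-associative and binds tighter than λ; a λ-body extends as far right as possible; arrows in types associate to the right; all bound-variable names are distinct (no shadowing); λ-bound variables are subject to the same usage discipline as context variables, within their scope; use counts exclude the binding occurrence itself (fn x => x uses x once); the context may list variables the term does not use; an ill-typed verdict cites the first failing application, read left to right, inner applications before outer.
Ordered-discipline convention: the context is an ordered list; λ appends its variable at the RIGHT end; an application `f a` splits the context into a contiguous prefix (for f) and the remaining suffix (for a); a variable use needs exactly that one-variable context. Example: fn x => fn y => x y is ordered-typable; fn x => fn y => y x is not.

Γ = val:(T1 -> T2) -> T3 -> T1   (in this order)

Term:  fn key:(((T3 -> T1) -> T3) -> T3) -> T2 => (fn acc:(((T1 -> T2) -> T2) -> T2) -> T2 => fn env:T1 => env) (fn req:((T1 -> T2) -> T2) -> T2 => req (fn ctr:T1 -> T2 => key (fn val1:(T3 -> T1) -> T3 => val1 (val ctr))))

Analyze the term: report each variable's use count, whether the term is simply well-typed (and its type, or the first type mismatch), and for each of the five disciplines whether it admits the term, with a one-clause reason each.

counts: val: 1×; key (λ-bound): 1×; acc (λ-bound): 0×; env (λ-bound): 1×; req (λ-bound): 1×; ctr (λ-bound): 1×; val1 (λ-bound): 1×
use order (left to right): env, req, key, val1, val, ctr
typing: the term checks, with type ((((T3 -> T1) -> T3) -> T3) -> T2) -> T1 -> T1
ordered: ✗ — acc never used (weakening)
linear: ✗ — acc never used (weakening)
affine: ✓ — at most one use each (val, key, acc, env, req, ctr, val1)
relevant: ✗ — acc never used (weakening)
unrestricted: ✓ — well-typed at ((((T3 -> T1) -> T3) -> T3) -> T2) -> T1 -> T1; no restrictions here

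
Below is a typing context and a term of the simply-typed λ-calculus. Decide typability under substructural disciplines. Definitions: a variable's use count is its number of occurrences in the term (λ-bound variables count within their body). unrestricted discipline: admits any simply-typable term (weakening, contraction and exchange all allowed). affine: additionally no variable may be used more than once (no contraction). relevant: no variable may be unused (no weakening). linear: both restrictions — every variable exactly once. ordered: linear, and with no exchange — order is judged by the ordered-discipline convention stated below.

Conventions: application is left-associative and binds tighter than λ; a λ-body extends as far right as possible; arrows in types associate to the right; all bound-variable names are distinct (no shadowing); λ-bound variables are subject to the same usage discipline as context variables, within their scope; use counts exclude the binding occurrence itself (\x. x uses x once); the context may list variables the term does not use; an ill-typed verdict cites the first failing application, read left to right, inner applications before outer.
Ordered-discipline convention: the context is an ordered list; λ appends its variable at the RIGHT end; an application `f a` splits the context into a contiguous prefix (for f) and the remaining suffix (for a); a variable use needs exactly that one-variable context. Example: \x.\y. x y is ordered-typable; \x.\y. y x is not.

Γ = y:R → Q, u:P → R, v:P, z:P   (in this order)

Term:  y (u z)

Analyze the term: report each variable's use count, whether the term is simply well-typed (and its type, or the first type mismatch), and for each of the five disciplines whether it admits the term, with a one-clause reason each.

use counts: y: 1×, u: 1×, v: 0×, z: 1×
left-to-right use order: y, u, z
typing: well-typed at Q
ordered ✗ (unused: v — weakening required)
linear ✗ (unused: v — weakening required)
affine ✓ (y, u, v, z: no repeats, contraction unneeded)
relevant ✗ (unused: v — weakening required)
unrestricted ✓ (well-typed at Q; no restrictions here)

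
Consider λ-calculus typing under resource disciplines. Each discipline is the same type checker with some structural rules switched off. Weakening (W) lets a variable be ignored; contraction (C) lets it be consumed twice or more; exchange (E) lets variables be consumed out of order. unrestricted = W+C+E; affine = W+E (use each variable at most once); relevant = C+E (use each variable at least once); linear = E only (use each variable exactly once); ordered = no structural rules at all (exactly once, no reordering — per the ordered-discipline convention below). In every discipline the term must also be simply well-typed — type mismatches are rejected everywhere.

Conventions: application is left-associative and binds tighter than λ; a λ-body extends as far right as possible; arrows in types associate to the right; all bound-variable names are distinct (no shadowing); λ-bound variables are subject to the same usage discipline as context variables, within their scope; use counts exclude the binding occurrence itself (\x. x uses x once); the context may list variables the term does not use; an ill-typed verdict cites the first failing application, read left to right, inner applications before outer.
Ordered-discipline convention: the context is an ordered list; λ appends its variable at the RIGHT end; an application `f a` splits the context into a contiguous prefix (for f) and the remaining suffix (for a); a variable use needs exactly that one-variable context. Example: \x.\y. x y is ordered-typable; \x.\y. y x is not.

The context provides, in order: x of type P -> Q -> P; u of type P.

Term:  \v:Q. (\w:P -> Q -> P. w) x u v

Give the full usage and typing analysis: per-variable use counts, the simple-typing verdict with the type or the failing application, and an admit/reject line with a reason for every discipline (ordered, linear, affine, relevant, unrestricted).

use counts: x ×1, u ×1, v (bound) ×1, w (bound) ×1
uses in reading order: w, x, u, v
typing: the term checks, with type Q -> P
ordered: ✓ — one use each (x, u, v, w); ordered split holds
linear: ✓ — single use per variable (x, u, v, w)
affine: ✓ — no duplicate uses among x, u, v, w
relevant: ✓ — none of x, u, v, w goes unused
unrestricted: ✓ — well-typed at Q -> P; no restrictions here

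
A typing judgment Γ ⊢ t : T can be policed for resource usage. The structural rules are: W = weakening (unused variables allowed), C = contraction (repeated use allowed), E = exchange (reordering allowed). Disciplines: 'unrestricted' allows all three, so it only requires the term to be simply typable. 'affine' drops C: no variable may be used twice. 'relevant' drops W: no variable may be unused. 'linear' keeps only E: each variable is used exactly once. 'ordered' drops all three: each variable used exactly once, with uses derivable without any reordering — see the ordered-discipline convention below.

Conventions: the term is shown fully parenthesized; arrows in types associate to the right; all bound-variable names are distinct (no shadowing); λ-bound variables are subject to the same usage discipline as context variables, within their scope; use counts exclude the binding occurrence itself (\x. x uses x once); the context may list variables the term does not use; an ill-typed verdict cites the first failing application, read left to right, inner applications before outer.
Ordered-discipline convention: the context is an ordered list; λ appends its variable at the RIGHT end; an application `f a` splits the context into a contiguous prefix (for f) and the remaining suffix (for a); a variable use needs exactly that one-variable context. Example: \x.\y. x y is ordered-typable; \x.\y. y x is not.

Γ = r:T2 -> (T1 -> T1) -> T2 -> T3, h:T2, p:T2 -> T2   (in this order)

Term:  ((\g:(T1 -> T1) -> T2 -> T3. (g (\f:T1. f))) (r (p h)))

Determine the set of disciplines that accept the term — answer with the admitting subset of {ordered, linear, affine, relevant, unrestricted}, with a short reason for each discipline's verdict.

admitted in: linear, affine, relevant, unrestricted
usage: r: 1; h: 1; p: 1; g [bound]: 1; f [bound]: 1
order of uses: g, f, r, p, h
typing: the term checks, with type T2 -> T3
ordered: ✗, needs exchange: uses follow g, f, r, p, h
linear: ✓, single use per variable (r, h, p, g, f)
affine: ✓, no duplicate uses among r, h, p, g, f
relevant: ✓, none of r, h, p, g, f goes unused
unrestricted: ✓, well-typed at T2 -> T3; no restrictions here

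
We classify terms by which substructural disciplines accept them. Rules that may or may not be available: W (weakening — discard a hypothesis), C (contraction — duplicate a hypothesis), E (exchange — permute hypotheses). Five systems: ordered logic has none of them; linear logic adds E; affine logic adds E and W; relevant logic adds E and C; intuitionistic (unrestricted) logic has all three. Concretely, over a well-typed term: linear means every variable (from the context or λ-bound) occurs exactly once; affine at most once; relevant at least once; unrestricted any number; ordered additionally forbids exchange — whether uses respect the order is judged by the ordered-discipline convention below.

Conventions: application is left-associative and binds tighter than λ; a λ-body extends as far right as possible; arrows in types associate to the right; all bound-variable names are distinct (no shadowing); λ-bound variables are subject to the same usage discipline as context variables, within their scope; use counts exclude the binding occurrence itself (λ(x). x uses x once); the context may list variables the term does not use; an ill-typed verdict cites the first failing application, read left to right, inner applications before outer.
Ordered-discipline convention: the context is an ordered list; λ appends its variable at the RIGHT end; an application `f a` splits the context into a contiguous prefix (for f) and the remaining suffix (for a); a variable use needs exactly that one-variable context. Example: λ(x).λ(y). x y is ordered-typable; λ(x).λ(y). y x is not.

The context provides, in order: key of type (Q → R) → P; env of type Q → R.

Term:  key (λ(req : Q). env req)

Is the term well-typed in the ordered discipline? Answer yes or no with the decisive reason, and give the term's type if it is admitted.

yes — key, env, req: once each, no exchange needed; term : P
counts: key=1; env=1; req (λ-bound)=1
left-to-right use order: key, env, req
typing: well-typed at P
across the five disciplines: ordered ✓ | linear ✓ | affine ✓ | relevant ✓ | unrestricted ✓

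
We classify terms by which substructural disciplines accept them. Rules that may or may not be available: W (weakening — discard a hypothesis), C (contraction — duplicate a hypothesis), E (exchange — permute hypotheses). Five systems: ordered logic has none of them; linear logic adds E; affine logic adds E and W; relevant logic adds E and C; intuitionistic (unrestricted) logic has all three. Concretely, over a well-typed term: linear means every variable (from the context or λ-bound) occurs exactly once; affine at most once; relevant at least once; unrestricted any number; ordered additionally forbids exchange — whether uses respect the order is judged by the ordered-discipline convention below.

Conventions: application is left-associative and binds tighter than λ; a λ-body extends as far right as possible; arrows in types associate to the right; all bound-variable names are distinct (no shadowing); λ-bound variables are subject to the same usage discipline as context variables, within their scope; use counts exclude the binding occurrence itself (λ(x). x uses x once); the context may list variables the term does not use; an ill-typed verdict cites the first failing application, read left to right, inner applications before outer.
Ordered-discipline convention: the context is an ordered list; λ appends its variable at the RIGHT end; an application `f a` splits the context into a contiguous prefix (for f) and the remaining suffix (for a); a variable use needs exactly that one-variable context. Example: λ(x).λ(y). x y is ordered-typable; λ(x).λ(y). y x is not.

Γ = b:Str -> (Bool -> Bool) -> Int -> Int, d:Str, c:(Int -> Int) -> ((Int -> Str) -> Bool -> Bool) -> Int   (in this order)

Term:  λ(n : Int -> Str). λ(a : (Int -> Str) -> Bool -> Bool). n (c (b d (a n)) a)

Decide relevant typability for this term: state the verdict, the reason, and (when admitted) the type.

yes — none of b, d, c, n, a goes unused; term : (Int -> Str) -> ((Int -> Str) -> Bool -> Bool) -> Str
variable uses: b: 1×; d: 1×; c: 1×; n (bound): 2×; a (bound): 2×
order of uses: n, c, b, d, a, n, a
typing: well-typed — term : (Int -> Str) -> ((Int -> Str) -> Bool -> Bool) -> Str
across the five disciplines: ordered ✗; linear ✗; affine ✗; relevant ✓; unrestricted ✓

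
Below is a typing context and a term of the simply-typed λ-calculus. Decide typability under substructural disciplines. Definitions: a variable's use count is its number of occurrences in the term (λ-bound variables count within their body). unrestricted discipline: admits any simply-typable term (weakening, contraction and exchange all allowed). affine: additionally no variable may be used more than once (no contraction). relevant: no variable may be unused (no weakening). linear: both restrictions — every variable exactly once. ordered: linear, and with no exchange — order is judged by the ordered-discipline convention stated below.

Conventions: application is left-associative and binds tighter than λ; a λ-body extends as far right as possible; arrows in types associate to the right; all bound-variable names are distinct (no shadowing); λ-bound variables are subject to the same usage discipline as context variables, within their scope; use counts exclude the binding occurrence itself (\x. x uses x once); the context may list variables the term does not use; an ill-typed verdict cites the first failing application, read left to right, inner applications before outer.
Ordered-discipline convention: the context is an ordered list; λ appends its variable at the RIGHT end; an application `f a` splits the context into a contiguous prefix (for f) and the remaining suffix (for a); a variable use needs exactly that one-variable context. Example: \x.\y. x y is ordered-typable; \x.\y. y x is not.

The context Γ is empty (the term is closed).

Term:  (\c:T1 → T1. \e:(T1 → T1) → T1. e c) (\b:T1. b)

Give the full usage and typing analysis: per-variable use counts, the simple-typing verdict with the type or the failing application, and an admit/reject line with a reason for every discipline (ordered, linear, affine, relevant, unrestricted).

counts: c [bound] ×1, e [bound] ×1, b [bound] ×1
uses in reading order: e, c, b
typing: well-typed at ((T1 → T1) → T1) → T1
ordered: ✗, use order e, c, b needs exchange
linear: ✓, c, e, b: one use apiece
affine: ✓, no duplicate uses among c, e, b
relevant: ✓, every one of c, e, b appears
unrestricted: ✓, typability at ((T1 → T1) → T1) → T1 is all that's needed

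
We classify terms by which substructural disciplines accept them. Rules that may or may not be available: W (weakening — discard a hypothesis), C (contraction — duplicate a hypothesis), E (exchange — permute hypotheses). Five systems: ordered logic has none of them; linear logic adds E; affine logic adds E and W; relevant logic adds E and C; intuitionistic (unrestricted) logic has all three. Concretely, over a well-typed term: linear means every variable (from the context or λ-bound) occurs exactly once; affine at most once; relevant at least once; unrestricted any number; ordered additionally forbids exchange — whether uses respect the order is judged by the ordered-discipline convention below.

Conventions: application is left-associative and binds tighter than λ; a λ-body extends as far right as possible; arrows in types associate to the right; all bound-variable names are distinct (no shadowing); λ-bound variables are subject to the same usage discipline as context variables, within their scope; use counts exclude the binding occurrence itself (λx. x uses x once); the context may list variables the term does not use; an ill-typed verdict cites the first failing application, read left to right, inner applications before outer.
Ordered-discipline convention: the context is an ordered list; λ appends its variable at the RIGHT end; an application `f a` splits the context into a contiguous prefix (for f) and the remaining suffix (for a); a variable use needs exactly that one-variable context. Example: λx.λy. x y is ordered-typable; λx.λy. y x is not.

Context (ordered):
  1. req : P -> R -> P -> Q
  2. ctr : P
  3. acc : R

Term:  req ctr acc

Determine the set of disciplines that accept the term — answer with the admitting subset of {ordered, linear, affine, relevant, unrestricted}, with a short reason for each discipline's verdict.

accepted by: ordered, linear, affine, relevant, unrestricted
variable uses: req: 1; ctr: 1; acc: 1
uses in reading order: req, ctr, acc
typing: the term checks, with type P -> Q
ordered: ✓, req, ctr, acc: once each, no exchange needed
linear: ✓, exactly-once usage across req, ctr, acc
affine: ✓, no duplicate uses among req, ctr, acc
relevant: ✓, every one of req, ctr, acc appears
unrestricted: ✓, type-checks (P -> Q) and nothing is barred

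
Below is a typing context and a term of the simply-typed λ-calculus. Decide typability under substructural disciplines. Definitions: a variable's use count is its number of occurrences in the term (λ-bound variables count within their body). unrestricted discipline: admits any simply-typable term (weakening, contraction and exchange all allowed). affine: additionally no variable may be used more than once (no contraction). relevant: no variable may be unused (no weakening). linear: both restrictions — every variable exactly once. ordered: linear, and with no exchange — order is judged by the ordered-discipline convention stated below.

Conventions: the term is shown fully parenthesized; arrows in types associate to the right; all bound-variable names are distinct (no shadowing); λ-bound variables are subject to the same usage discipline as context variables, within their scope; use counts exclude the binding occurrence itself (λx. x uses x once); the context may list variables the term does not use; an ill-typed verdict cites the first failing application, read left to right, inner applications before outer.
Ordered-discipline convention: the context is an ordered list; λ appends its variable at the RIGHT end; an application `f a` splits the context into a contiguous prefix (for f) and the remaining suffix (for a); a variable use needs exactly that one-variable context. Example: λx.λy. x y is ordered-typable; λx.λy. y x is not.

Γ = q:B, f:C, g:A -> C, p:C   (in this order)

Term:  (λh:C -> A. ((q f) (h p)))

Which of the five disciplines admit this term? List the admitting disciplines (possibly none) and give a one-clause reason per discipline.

admitted in: none
usage: q: 1×; f: 1×; g: 0×; p: 1×; h (bound): 1×
uses in reading order: q, f, h, p
typing: ill-typed: non-arrow in function slot: B
ordered ✗ (the type mismatch rejects it)
linear ✗ (not simply typable)
affine ✗ (fails simple typing)
relevant ✗ (a type mismatch blocks all five)
unrestricted ✗ (the type mismatch rejects it)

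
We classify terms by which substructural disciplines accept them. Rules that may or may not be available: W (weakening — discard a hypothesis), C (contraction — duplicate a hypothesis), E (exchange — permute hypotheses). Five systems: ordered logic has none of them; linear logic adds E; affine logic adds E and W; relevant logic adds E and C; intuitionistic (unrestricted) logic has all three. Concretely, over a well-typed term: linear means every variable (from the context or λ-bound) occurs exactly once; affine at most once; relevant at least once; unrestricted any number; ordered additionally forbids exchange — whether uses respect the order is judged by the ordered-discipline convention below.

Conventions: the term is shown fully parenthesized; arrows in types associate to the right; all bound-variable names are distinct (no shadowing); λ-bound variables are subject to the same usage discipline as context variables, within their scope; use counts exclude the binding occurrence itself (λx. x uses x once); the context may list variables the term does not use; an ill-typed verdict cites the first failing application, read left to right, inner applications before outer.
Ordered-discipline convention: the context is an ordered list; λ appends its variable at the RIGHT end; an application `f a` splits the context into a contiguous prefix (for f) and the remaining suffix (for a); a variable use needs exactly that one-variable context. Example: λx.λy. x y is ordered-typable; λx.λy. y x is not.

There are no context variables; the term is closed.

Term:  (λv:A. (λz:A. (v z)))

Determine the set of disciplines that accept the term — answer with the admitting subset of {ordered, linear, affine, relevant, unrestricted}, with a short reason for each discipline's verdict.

accepted by: none
use counts: v (λ-bound): 1×, z (λ-bound): 1×
use order (left to right): v, z
typing: ill-typed: applying a non-function (A)
ordered: ✗, fails simple typing
linear: ✗, a type mismatch blocks all five
affine: ✗, the type mismatch rejects it
relevant: ✗, not simply typable
unrestricted: ✗, fails simple typing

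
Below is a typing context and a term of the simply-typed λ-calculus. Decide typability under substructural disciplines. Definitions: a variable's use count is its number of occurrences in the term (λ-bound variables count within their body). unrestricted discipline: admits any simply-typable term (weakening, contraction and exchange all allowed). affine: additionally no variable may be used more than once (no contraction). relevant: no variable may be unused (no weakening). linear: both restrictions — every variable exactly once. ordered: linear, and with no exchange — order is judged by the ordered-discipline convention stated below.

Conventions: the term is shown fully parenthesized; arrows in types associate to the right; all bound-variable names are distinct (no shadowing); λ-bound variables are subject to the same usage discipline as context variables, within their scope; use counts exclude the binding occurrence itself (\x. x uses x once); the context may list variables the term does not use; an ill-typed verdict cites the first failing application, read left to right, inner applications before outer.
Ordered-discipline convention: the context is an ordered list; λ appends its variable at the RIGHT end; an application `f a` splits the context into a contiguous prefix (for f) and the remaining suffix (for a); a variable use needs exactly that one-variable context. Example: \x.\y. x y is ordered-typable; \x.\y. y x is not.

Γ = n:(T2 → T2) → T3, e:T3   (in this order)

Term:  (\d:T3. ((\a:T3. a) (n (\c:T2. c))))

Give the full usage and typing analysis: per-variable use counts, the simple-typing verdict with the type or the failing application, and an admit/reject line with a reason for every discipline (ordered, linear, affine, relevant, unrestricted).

counts: n: 1×; e: 0×; d (bound): 0×; a (bound): 1×; c (bound): 1×
order of uses: a, n, c
typing: well-typed at T3 → T3
ordered: ✗, e, d never used (weakening)
linear: ✗, e, d never used (weakening)
affine: ✓, at most one use each (n, e, d, a, c)
relevant: ✗, e, d never used (weakening)
unrestricted: ✓, type-checks (T3 → T3) and nothing is barred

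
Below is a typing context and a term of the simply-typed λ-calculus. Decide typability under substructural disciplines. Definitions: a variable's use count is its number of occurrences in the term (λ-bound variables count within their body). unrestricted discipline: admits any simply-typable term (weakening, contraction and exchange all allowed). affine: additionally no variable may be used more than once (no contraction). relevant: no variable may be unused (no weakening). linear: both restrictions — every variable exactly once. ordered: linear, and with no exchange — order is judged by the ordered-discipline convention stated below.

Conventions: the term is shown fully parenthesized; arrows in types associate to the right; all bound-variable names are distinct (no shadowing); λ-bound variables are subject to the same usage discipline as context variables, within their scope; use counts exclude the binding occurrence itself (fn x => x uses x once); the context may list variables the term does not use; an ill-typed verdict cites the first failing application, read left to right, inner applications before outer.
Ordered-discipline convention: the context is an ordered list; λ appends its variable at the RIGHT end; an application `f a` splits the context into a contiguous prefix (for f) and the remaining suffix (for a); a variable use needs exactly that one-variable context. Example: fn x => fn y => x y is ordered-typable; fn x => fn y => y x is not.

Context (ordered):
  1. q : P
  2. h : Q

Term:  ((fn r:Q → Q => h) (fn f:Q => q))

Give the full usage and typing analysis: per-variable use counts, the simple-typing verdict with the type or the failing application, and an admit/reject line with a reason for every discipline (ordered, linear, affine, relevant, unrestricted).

use counts: q=1; h=1; r [bound]=0; f [bound]=0
uses in reading order: h, q
typing: ill-typed: an application expects Q → Q but receives Q → P
ordered: ✗ — not simply typable
linear: ✗ — fails simple typing
affine: ✗ — a type mismatch blocks all five
relevant: ✗ — the type mismatch rejects it
unrestricted: ✗ — not simply typable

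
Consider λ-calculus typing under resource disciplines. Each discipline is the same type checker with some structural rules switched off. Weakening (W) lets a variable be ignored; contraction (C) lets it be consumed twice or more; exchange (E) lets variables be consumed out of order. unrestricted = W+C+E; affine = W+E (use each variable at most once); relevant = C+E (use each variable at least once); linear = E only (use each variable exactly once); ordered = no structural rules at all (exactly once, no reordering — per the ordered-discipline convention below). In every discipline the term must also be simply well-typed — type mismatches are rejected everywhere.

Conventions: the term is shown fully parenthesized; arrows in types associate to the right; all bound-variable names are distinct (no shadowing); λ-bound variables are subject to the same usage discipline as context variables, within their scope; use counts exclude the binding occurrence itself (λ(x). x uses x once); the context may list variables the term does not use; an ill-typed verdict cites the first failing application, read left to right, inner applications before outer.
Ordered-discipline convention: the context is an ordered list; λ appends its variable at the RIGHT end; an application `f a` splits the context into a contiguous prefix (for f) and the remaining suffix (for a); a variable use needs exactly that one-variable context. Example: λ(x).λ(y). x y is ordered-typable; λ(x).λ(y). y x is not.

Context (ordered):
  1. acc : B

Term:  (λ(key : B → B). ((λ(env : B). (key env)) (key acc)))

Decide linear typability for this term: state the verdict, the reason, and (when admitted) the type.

no — needs contraction — key ×2
counts: acc=1, key [bound]=2, env [bound]=1
left-to-right use order: key, env, key, acc
typing: well-typed — term : (B → B) → B
per-discipline verdicts: ordered ✗ · linear ✗ · affine ✗ · relevant ✓ · unrestricted ✓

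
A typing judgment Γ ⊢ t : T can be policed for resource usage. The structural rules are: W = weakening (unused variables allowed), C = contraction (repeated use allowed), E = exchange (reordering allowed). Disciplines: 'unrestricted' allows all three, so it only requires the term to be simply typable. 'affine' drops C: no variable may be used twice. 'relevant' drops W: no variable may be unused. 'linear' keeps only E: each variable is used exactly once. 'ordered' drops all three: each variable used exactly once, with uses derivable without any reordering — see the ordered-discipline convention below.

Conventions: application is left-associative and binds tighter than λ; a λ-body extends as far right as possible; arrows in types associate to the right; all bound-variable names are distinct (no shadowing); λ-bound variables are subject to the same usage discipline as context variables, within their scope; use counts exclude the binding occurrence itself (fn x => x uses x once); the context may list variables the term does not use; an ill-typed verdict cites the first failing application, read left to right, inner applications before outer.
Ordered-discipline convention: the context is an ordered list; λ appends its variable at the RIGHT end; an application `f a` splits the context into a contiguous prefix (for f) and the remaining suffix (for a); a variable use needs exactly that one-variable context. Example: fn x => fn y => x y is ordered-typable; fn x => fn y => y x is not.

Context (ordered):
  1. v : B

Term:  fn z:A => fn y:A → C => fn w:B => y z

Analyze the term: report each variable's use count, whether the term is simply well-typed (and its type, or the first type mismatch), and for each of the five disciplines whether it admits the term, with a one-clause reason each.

variable uses: v: 0×; z (bound): 1×; y (bound): 1×; w (bound): 0×
use order (left to right): y, z
typing: well-typed — term : A → (A → C) → B → C
ordered ✗ (v, w never used (weakening))
linear ✗ (v, w never used (weakening))
affine ✓ (no duplicate uses among v, z, y, w)
relevant ✗ (v, w never used (weakening))
unrestricted ✓ (simply typable at A → (A → C) → B → C; W, C, E all held)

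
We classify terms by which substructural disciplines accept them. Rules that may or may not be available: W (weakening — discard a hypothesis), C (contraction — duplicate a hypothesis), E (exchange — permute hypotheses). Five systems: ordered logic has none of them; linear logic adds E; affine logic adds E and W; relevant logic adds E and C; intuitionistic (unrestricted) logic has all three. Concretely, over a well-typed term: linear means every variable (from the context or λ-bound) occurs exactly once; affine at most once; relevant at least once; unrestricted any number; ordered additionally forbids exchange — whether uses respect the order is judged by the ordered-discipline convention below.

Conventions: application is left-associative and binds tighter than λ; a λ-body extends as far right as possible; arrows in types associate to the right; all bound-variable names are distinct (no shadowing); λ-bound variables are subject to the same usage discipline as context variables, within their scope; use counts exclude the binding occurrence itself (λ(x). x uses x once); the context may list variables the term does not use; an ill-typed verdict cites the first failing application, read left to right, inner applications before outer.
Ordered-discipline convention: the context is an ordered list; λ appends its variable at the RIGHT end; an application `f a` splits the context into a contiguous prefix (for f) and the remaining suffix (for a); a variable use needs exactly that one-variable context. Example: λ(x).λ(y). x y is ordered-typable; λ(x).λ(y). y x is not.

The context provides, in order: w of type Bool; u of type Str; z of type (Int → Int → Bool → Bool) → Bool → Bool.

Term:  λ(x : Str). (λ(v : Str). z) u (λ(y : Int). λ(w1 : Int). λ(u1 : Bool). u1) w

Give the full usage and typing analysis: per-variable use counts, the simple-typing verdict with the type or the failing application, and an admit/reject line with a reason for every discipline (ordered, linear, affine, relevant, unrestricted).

usage: w=1; u=1; z=1; x [bound]=0; v [bound]=0; y [bound]=0; w1 [bound]=0; u1 [bound]=1
left-to-right use order: z, u, u1, w
typing: well-typed — term : Str → Bool
ordered ✗ (needs weakening: x, v, y, w1 unused)
linear ✗ (needs weakening: x, v, y, w1 unused)
affine ✓ (no duplicate uses among w, u, z, x, v, y, w1, u1)
relevant ✗ (needs weakening: x, v, y, w1 unused)
unrestricted ✓ (well-typed at Str → Bool; no restrictions here)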